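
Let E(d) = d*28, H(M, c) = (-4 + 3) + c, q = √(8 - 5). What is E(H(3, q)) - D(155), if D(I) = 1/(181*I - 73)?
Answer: -783497/27982 + 28*√3 ≈ 20.497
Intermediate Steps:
q = √3 ≈ 1.7320
H(M, c) = -1 + c
D(I) = 1/(-73 + 181*I)
E(d) = 28*d
E(H(3, q)) - D(155) = 28*(-1 + √3) - 1/(-73 + 181*155) = (-28 + 28*√3) - 1/(-73 + 28055) = (-28 + 28*√3) - 1/27982 = -783497/27982 + 28*√3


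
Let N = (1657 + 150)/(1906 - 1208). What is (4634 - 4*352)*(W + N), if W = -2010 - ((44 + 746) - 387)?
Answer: -2713819271/349 ≈ -7.7760e+6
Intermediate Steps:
N = 1807/698 ≈ 2.5888
W = -2413 (W = -2010 - (790 - 387) = -2010 - 1*403 = -2010 - 403 = -2413)
(4634 - 4*352)*(W + N) = (4634 - 4*352)*(-2413 + 1807/698) = (4634 - 1408)*(-1682467/698) = 3226*(-1682467/698) = -2713819271/349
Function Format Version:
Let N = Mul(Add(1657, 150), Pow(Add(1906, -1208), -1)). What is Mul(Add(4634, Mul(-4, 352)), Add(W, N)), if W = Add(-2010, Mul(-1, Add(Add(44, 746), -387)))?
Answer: Rational(-2713819271, 349) ≈ -7.7760e+6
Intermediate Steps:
N = Rational(1807, 698) (N = Mul(1807, Pow(698, -1)) = Mul(1807, Rational(1, 698)) = Rational(1807, 698) ≈ 2.5888)
W = -2413 (W = Add(-2010, Mul(-1, Add(790, -387))) = Add(-2010, Mul(-1, 403)) = Add(-2010, -403) = -2413)
Mul(Add(4634, Mul(-4, 352)), Add(W, N)) = Mul(Add(4634, Mul(-4, 352)), Add(-2413, Rational(1807, 698))) = Mul(Add(4634, -1408), Rational(-1682467, 698)) = Mul(3226, Rational(-1682467, 698)) = Rational(-2713819271, 349)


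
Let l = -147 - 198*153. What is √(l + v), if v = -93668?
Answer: I*√124109 ≈ 352.29*I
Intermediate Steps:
l = -30441 (l = -147 - 30294 = -30441)
√(l + v) = √(-30441 - 93668) = √(-124109) = I*√124109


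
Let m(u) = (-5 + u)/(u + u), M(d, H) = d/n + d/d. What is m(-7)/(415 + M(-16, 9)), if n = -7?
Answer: 1/488 ≈ 0.0020492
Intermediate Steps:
M(d, H) = 1 - d/7 (M(d, H) = d/(-7) + d/d = d*(-⅐) + 1 = -d/7 + 1 = 1 - d/7)
m(u) = (-5 + u)/(2*u) (m(u) = (-5 + u)/((2*u)) = (-5 + u)*(1/(2*u)) = (-5 + u)/(2*u))
m(-7)/(415 + M(-16, 9)) = ((½)*(-5 - 7)/(-7))/(415 + (1 - ⅐*(-16))) = ((½)*(-⅐)*(-12))/(415 + (1 + 16/7)) = (6/7)/(415 + 23/7) = (6/7)/(2928/7) = (7/2928)*(6/7) = 1/488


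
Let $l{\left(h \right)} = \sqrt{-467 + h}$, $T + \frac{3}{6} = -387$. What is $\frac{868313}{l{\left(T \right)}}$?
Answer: $- \frac{868313 i \sqrt{3418}}{1709} \approx - 29704.0 i$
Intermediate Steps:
$T = - \frac{775}{2}$ ($T = - \frac{1}{2} - 387 = - \frac{775}{2} \approx -387.5$)
$\frac{868313}{l{\left(T \right)}} = \frac{868313}{\sqrt{-467 - \frac{775}{2}}} = \frac{868313}{\sqrt{- \frac{1709}{2}}} = \frac{868313}{\frac{1}{2} i \sqrt{3418}} = 868313 \left(- \frac{i \sqrt{3418}}{1709}\right) = - \frac{868313 i \sqrt{3418}}{1709}$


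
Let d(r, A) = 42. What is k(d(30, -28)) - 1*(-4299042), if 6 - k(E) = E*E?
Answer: 4297284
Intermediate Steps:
k(E) = 6 - E**2 (k(E) = 6 - E*E = 6 - E**2)
k(d(30, -28)) - 1*(-4299042) = (6 - 1*42**2) - 1*(-4299042) = (6 - 1*1764) + 4299042 = (6 - 1764) + 4299042 = -1758 + 4299042 = 4297284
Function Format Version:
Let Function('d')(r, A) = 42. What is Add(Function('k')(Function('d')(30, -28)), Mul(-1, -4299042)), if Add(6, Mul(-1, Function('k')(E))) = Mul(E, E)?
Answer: 4297284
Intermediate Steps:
Function('k')(E) = Add(6, Mul(-1, Pow(E, 2))) (Function('k')(E) = Add(6, Mul(-1, Mul(E, E))) = Add(6, Mul(-1, Pow(E, 2))))
Add(Function('k')(Function('d')(30, -28)), Mul(-1, -4299042)) = Add(Add(6, Mul(-1, Pow(42, 2))), Mul(-1, -4299042)) = Add(Add(6, Mul(-1, 1764)), 4299042) = Add(Add(6, -1764), 4299042) = Add(-1758, 4299042) = 4297284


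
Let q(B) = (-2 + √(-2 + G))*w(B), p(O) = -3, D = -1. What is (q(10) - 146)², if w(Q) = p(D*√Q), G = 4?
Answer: 19618 + 840*√2 ≈ 20806.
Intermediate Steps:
w(Q) = -3
q(B) = 6 - 3*√2 (q(B) = (-2 + √(-2 + 4))*(-3) = (-2 + √2)*(-3) = 6 - 3*√2)
(q(10) - 146)² = ((6 - 3*√2) - 146)² = (-140 - 3*√2)²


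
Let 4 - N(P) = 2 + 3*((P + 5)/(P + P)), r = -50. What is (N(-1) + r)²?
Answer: 1764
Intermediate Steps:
N(P) = 2 - 3*(5 + P)/(2*P) (N(P) = 4 - (2 + 3*((P + 5)/(P + P))) = 4 - (2 + 3*((5 + P)/((2*P)))) = 4 - (2 + 3*((5 + P)*(1/(2*P)))) = 4 - (2 + 3*((5 + P)/(2*P))) = 4 - (2 + 3*(5 + P)/(2*P)) = 4 + (-2 - 3*(5 + P)/(2*P)) = 2 - 3*(5 + P)/(2*P))
(N(-1) + r)² = ((½)*(-15 - 1)/(-1) - 50)² = ((½)*(-1)*(-16) - 50)² = (8 - 50)² = (-42)² = 1764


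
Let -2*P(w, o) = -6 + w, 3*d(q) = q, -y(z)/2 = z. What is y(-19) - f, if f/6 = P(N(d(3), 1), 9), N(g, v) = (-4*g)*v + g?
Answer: 11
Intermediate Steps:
y(z) = -2*z
d(q) = q/3
N(g, v) = g - 4*g*v (N(g, v) = -4*g*v + g = g - 4*g*v)
P(w, o) = 3 - w/2 (P(w, o) = -(-6 + w)/2 = 3 - w/2)
f = 27 (f = 6*(3 - (⅓)*3*(1 - 4*1)/2) = 6*(3 - (1 - 4)/2) = 6*(3 - (-3)/2) = 6*(3 - ½*(-3)) = 6*(3 + 3/2) = 6*(9/2) = 27)
y(-19) - f = -2*(-19) - 1*27 = 38 - 27 = 11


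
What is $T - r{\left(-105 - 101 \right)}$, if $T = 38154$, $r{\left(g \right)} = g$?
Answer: $38360$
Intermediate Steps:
$T - r{\left(-105 - 101 \right)} = 38154 - \left(-105 - 101\right) = 38154 - -206 = 38154 + 206 = 38360$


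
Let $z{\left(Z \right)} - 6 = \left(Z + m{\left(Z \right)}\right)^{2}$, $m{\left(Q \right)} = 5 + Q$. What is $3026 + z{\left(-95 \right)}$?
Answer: $37257$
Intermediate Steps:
$z{\left(Z \right)} = 6 + \left(5 + 2 Z\right)^{2}$ ($z{\left(Z \right)} = 6 + \left(Z + \left(5 + Z\right)\right)^{2} = 6 + \left(5 + 2 Z\right)^{2}$)
$3026 + z{\left(-95 \right)} = 3026 + \left(6 + \left(5 + 2 \left(-95\right)\right)^{2}\right) = 3026 + \left(6 + \left(5 - 190\right)^{2}\right) = 3026 + \left(6 + \left(-185\right)^{2}\right) = 3026 + \left(6 + 34225\right) = 3026 + 34231 = 37257$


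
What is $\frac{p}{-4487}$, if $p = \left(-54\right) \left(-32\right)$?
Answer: $- \frac{1728}{4487} \approx -0.38511$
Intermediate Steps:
$p = 1728$
$\frac{p}{-4487} = \frac{1728}{-4487} = 1728 \left(- \frac{1}{4487}\right) = - \frac{1728}{4487}$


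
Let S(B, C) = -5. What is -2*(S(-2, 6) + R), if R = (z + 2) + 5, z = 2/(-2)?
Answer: -2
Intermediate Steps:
z = -1 (z = 2*(-1/2) = -1)
R = 6 (R = (-1 + 2) + 5 = 1 + 5 = 6)
-2*(S(-2, 6) + R) = -2*(-5 + 6) = -2*1 = -2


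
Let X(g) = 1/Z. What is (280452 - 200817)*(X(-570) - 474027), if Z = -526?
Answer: -19856047795905/526 ≈ -3.7749e+10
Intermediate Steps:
X(g) = -1/526 (X(g) = 1/(-526) = -1/526)
(280452 - 200817)*(X(-570) - 474027) = (280452 - 200817)*(-1/526 - 474027) = 79635*(-249338203/526) = -19856047795905/526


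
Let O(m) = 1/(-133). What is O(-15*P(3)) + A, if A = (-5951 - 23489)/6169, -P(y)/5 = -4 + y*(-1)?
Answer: -3921689/820477 ≈ -4.7798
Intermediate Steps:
P(y) = 20 + 5*y (P(y) = -5*(-4 + y*(-1)) = -5*(-4 - y) = 20 + 5*y)
A = -29440/6169 (A = -29440*1/6169 = -29440/6169 ≈ -4.7722)
O(m) = -1/133
O(-15*P(3)) + A = -1/133 - 29440/6169 = -3921689/820477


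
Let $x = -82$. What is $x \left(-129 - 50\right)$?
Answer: $14678$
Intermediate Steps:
$x \left(-129 - 50\right) = - 82 \left(-129 - 50\right) = \left(-82\right) \left(-179\right) = 14678$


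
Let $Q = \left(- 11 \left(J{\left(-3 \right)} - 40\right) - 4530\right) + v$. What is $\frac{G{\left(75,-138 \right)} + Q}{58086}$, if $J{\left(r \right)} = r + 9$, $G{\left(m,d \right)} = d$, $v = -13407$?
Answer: $- \frac{17701}{58086} \approx -0.30474$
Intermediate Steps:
$J{\left(r \right)} = 9 + r$
$Q = -17563$ ($Q = \left(- 11 \left(\left(9 - 3\right) - 40\right) - 4530\right) - 13407 = \left(- 11 \left(6 - 40\right) - 4530\right) - 13407 = \left(\left(-11\right) \left(-34\right) - 4530\right) - 13407 = \left(374 - 4530\right) - 13407 = -4156 - 13407 = -17563$)
$\frac{G{\left(75,-138 \right)} + Q}{58086} = \frac{-138 - 17563}{58086} = \left(-17701\right) \frac{1}{58086} = - \frac{17701}{58086}$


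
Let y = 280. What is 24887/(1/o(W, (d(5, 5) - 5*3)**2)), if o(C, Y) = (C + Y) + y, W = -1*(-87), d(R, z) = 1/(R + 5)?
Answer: 1465869187/100 ≈ 1.4659e+7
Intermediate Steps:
d(R, z) = 1/(5 + R)
W = 87
o(C, Y) = 280 + C + Y (o(C, Y) = (C + Y) + 280 = 280 + C + Y)
24887/(1/o(W, (d(5, 5) - 5*3)**2)) = 24887/(1/(280 + 87 + (1/(5 + 5) - 5*3)**2)) = 24887/(1/(280 + 87 + (1/10 - 15)**2)) = 24887/(1/(280 + 87 + (-149/10)**2)) = 24887/(1/(280 + 87 + 22201/100)) = 24887/(1/(58901/100)) = 24887/(100/58901) = 24887*(58901/100) = 1465869187/100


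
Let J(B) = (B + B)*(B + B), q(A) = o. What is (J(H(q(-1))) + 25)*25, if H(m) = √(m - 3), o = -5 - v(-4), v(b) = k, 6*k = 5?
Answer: -775/3 ≈ -258.33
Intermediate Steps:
k = ⅚ (k = (⅙)*5 = ⅚ ≈ 0.83333)
v(b) = ⅚
o = -35/6 (o = -5 - 1*⅚ = -5 - ⅚ = -35/6 ≈ -5.8333)
q(A) = -35/6
H(m) = √(-3 + m)
J(B) = 4*B² (J(B) = (2*B)*(2*B) = 4*B²)
(J(H(q(-1))) + 25)*25 = (4*(√(-3 - 35/6))² + 25)*25 = (4*(√(-53/6))² + 25)*25 = (4*(I*√318/6)² + 25)*25 = (4*(-53/6) + 25)*25 = (-106/3 + 25)*25 = -31/3*25 = -775/3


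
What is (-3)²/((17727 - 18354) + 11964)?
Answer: 3/3779 ≈ 0.00079386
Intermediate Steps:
(-3)²/((17727 - 18354) + 11964) = 9/(-627 + 11964) = 9/11337 = 9*(1/11337) = 3/3779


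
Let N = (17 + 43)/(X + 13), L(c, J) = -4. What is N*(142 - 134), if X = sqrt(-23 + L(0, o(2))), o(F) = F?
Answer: 1560/49 - 360*I*sqrt(3)/49 ≈ 31.837 - 12.725*I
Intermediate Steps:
X = 3*I*sqrt(3) (X = sqrt(-23 - 4) = sqrt(-27) = 3*I*sqrt(3) ≈ 5.1962*I)
N = 60/(13 + 3*I*sqrt(3)) (N = (17 + 43)/(3*I*sqrt(3) + 13) = 60/(13 + 3*I*sqrt(3)) ≈ 3.9796 - 1.5907*I)
N*(142 - 134) = (195/49 - 45*I*sqrt(3)/49)*(142 - 134) = (195/49 - 45*I*sqrt(3)/49)*8 = 1560/49 - 360*I*sqrt(3)/49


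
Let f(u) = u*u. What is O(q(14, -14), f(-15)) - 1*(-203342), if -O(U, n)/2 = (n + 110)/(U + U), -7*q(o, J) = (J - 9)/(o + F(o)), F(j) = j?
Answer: 4611206/23 ≈ 2.0049e+5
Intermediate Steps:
q(o, J) = -(-9 + J)/(14*o) (q(o, J) = -(J - 9)/(7*(o + o)) = -(-9 + J)/(7*(2*o)) = -(-9 + J)*1/(2*o)/7 = -(-9 + J)/(14*o))
f(u) = u²
O(U, n) = -(110 + n)/U (O(U, n) = -2*(n + 110)/(U + U) = -2*(110 + n)/(2*U) = -2*(110 + n)*1/(2*U) = -(110 + n)/U)
O(q(14, -14), f(-15)) - 1*(-203342) = (-110 - 1*(-15)²)/(((1/14)*(9 - 1*(-14))/14)) - 1*(-203342) = (-110 - 1*225)/(((1/14)*(1/14)*(9 + 14))) + 203342 = (-110 - 225)/(((1/14)*(1/14)*23)) + 203342 = -335/(23/196) + 203342 = (196/23)*(-335) + 203342 = -65660/23 + 203342 = 4611206/23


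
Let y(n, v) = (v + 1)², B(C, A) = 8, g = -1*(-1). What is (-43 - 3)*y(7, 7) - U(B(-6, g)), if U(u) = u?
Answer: -2952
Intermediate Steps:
g = 1
y(n, v) = (1 + v)²
(-43 - 3)*y(7, 7) - U(B(-6, g)) = (-43 - 3)*(1 + 7)² - 1*8 = -46*8² - 8 = -46*64 - 8 = -2944 - 8 = -2952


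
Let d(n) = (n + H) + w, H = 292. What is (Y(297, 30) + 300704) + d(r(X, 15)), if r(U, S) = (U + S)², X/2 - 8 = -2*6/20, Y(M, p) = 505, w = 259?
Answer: 7566201/25 ≈ 3.0265e+5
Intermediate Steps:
X = 74/5 (X = 16 + 2*(-2*6/20) = 16 + 2*(-12*1/20) = 16 + 2*(-⅗) = 16 - 6/5 = 74/5 ≈ 14.800)
r(U, S) = (S + U)²
d(n) = 551 + n (d(n) = (n + 292) + 259 = (292 + n) + 259 = 551 + n)
(Y(297, 30) + 300704) + d(r(X, 15)) = (505 + 300704) + (551 + (15 + 74/5)²) = 301209 + (551 + (149/5)²) = 301209 + (551 + 22201/25) = 301209 + 35976/25 = 7566201/25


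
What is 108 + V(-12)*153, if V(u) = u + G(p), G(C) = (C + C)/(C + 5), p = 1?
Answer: -1677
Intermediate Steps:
G(C) = 2*C/(5 + C) (G(C) = (2*C)/(5 + C) = 2*C/(5 + C))
V(u) = 1/3 + u (V(u) = u + 2*1/(5 + 1) = u + 2*1/6 = u + 2*1*(1/6) = u + 1/3 = 1/3 + u)
108 + V(-12)*153 = 108 + (1/3 - 12)*153 = 108 - 35/3*153 = 108 - 1785 = -1677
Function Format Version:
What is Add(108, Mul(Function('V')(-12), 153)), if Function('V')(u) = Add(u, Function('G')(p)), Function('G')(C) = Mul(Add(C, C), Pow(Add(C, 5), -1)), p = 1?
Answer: -1677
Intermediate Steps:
Function('G')(C) = Mul(2, C, Pow(Add(5, C), -1)) (Function('G')(C) = Mul(Mul(2, C), Pow(Add(5, C), -1)) = Mul(2, C, Pow(Add(5, C), -1)))
Function('V')(u) = Add(Rational(1, 3), u) (Function('V')(u) = Add(u, Mul(2, 1, Pow(Add(5, 1), -1))) = Add(u, Mul(2, 1, Pow(6, -1))) = Add(u, Mul(2, 1, Rational(1, 6))) = Add(u, Rational(1, 3)) = Add(Rational(1, 3), u))
Add(108, Mul(Function('V')(-12), 153)) = Add(108, Mul(Add(Rational(1, 3), -12), 153)) = Add(108, Mul(Rational(-35, 3), 153)) = Add(108, -1785) = -1677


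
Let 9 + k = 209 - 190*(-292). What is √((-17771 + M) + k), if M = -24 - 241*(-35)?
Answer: 4*√2895 ≈ 215.22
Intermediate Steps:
M = 8411 (M = -24 + 8435 = 8411)
k = 55680 (k = -9 + (209 - 190*(-292)) = -9 + (209 + 55480) = -9 + 55689 = 55680)
√((-17771 + M) + k) = √((-17771 + 8411) + 55680) = √(-9360 + 55680) = √46320 = 4*√2895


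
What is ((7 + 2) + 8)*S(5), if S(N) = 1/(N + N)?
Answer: 17/10 ≈ 1.7000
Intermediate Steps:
S(N) = 1/(2*N)
((7 + 2) + 8)*S(5) = ((7 + 2) + 8)*((½)/5) = (9 + 8)*((½)*(⅕)) = 17*(⅒) = 17/10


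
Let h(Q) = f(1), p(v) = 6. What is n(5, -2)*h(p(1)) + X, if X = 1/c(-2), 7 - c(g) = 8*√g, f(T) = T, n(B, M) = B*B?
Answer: 4432/177 + 8*I*√2/177 ≈ 25.04 + 0.063919*I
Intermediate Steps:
n(B, M) = B²
h(Q) = 1
c(g) = 7 - 8*√g
X = 1/(7 - 8*I*√2) ≈ 0.039548 + 0.063919*I
n(5, -2)*h(p(1)) + X = 5²*1 + (7/177 + 8*I*√2/177) = 25*1 + (7/177 + 8*I*√2/177) = 25 + (7/177 + 8*I*√2/177) = 4432/177 + 8*I*√2/177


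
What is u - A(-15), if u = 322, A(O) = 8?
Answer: 314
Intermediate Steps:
u - A(-15) = 322 - 1*8 = 322 - 8 = 314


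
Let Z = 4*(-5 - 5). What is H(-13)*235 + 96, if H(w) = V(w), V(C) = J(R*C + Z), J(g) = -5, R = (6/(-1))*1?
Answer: -1079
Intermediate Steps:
R = -6 (R = (6*(-1))*1 = -6*1 = -6)
Z = -40 (Z = 4*(-10) = -40)
V(C) = -5
H(w) = -5
H(-13)*235 + 96 = -5*235 + 96 = -1175 + 96 = -1079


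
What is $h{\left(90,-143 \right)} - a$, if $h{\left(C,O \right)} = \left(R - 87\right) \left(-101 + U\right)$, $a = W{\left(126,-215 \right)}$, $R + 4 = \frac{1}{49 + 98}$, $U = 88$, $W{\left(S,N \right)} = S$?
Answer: $\frac{155366}{147} \approx 1056.9$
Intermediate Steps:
$R = - \frac{587}{147}$ ($R = -4 + \frac{1}{49 + 98} = -4 + \frac{1}{147} = - \frac{587}{147} \approx -3.9932$)
$a = 126$
$h{\left(C,O \right)} = \frac{173888}{147}$ ($h{\left(C,O \right)} = \left(- \frac{587}{147} - 87\right) \left(-101 + 88\right) = \left(- \frac{13376}{147}\right) \left(-13\right) = \frac{173888}{147}$)
$h{\left(90,-143 \right)} - a = \frac{173888}{147} - 126 = \frac{155366}{147}$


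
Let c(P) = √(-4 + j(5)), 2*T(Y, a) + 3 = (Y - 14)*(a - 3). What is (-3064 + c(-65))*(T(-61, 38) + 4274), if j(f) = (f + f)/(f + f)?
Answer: -9069440 + 2960*I*√3 ≈ -9.0694e+6 + 5126.9*I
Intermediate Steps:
j(f) = 1 (j(f) = (2*f)/((2*f)) = (2*f)*(1/(2*f)) = 1)
T(Y, a) = -3/2 + (-14 + Y)*(-3 + a)/2 (T(Y, a) = -3/2 + ((Y - 14)*(a - 3))/2 = -3/2 + ((-14 + Y)*(-3 + a))/2 = -3/2 + (-14 + Y)*(-3 + a)/2)
c(P) = I*√3 (c(P) = √(-4 + 1) = √(-3) = I*√3)
(-3064 + c(-65))*(T(-61, 38) + 4274) = (-3064 + I*√3)*((39/2 - 7*38 - 3/2*(-61) + (½)*(-61)*38) + 4274) = (-3064 + I*√3)*((39/2 - 266 + 183/2 - 1159) + 4274) = (-3064 + I*√3)*(-1314 + 4274) = (-3064 + I*√3)*2960 = -9069440 + 2960*I*√3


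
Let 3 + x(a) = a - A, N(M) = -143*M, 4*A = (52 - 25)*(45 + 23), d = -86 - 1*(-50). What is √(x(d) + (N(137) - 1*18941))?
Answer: I*√39030 ≈ 197.56*I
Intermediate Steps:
d = -36 (d = -86 + 50 = -36)
A = 459 (A = ((52 - 25)*(45 + 23))/4 = (27*68)/4 = (¼)*1836 = 459)
x(a) = -462 + a (x(a) = -3 + (a - 1*459) = -3 + (a - 459) = -3 + (-459 + a) = -462 + a)
√(x(d) + (N(137) - 1*18941)) = √((-462 - 36) + (-143*137 - 1*18941)) = √(-498 + (-19591 - 18941)) = √(-498 - 38532) = √(-39030) = I*√39030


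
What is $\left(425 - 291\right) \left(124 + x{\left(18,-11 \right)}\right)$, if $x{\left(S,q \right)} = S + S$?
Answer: $21440$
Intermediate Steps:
$x{\left(S,q \right)} = 2 S$
$\left(425 - 291\right) \left(124 + x{\left(18,-11 \right)}\right) = \left(425 - 291\right) \left(124 + 2 \cdot 18\right) = 134 \left(124 + 36\right) = 134 \cdot 160 = 21440$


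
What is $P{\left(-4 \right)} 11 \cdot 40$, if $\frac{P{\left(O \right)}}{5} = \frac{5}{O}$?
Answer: $-2750$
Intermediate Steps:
$P{\left(O \right)} = \frac{25}{O}$ ($P{\left(O \right)} = 5 \frac{5}{O} = \frac{25}{O}$)
$P{\left(-4 \right)} 11 \cdot 40 = \frac{25}{-4} \cdot 11 \cdot 40 = 25 \left(- \frac{1}{4}\right) 11 \cdot 40 = \left(- \frac{25}{4}\right) 11 \cdot 40 = \left(- \frac{275}{4}\right) 40 = -2750$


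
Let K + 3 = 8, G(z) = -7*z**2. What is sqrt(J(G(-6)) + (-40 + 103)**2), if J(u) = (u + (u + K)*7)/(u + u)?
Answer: sqrt(572102)/12 ≈ 63.031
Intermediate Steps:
K = 5 (K = -3 + 8 = 5)
J(u) = (35 + 8*u)/(2*u) (J(u) = (u + (u + 5)*7)/(u + u) = (u + (5 + u)*7)/((2*u)) = (u + (35 + 7*u))*(1/(2*u)) = (35 + 8*u)*(1/(2*u)) = (35 + 8*u)/(2*u))
sqrt(J(G(-6)) + (-40 + 103)**2) = sqrt((4 + 35/(2*((-7*(-6)**2)))) + (-40 + 103)**2) = sqrt((4 + 35/(2*((-7*36)))) + 63**2) = sqrt((4 + (35/2)/(-252)) + 3969) = sqrt((4 + (35/2)*(-1/252)) + 3969) = sqrt((4 - 5/72) + 3969) = sqrt(283/72 + 3969) = sqrt(286051/72) = sqrt(572102)/12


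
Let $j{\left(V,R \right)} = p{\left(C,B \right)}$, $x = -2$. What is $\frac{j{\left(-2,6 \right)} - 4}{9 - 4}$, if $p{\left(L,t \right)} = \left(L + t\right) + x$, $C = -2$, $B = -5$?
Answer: $- \frac{13}{5} \approx -2.6$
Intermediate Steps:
$p{\left(L,t \right)} = -2 + L + t$ ($p{\left(L,t \right)} = \left(L + t\right) - 2 = -2 + L + t$)
$j{\left(V,R \right)} = -9$ ($j{\left(V,R \right)} = -2 - 2 - 5 = -9$)
$\frac{j{\left(-2,6 \right)} - 4}{9 - 4} = \frac{-9 - 4}{9 - 4} = - \frac{13}{5}$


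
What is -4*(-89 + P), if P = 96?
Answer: -28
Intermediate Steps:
-4*(-89 + P) = -4*(-89 + 96) = -4*7 = -28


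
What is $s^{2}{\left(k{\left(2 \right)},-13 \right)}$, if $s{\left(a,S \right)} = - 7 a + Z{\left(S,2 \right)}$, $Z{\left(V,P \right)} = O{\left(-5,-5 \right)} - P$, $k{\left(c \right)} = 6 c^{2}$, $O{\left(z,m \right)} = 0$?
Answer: $28900$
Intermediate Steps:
$Z{\left(V,P \right)} = - P$ ($Z{\left(V,P \right)} = 0 - P = - P$)
$s{\left(a,S \right)} = -2 - 7 a$ ($s{\left(a,S \right)} = - 7 a - 2 = -2 - 7 a$)
$s^{2}{\left(k{\left(2 \right)},-13 \right)} = \left(-2 - 7 \cdot 6 \cdot 2^{2}\right)^{2} = \left(-2 - 7 \cdot 6 \cdot 4\right)^{2} = \left(-2 - 168\right)^{2} = \left(-170\right)^{2} = 28900$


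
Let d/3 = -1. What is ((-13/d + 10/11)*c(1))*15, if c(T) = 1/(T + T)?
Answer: 865/22 ≈ 39.318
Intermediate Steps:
d = -3 (d = 3*(-1) = -3)
c(T) = 1/(2*T)
((-13/d + 10/11)*c(1))*15 = ((-13/(-3) + 10/11)*((1/2)/1))*15 = ((-13*(-1/3) + 10*(1/11))*((1/2)*1))*15 = ((13/3 + 10/11)*(1/2))*15 = ((173/33)*(1/2))*15 = (173/66)*15 = 865/22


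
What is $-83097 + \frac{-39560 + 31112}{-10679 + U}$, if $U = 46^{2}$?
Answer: $- \frac{711551163}{8563} \approx -83096.0$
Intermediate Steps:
$U = 2116$
$-83097 + \frac{-39560 + 31112}{-10679 + U} = -83097 + \frac{-39560 + 31112}{-10679 + 2116} = -83097 - \frac{8448}{-8563} = -83097 - - \frac{8448}{8563} = -83097 + \frac{8448}{8563} = - \frac{711551163}{8563}$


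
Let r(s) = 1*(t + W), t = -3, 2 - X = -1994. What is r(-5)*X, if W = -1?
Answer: -7984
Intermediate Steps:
X = 1996 (X = 2 - 1*(-1994) = 2 + 1994 = 1996)
r(s) = -4 (r(s) = 1*(-3 - 1) = 1*(-4) = -4)
r(-5)*X = -4*1996 = -7984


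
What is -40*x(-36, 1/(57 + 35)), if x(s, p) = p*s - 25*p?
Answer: 610/23 ≈ 26.522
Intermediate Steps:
x(s, p) = -25*p + p*s
-40*x(-36, 1/(57 + 35)) = -40*(-25 - 36)/(57 + 35) = -40*(-61)/92 = -10*(-61)/23 = -40*(-61/92) = 610/23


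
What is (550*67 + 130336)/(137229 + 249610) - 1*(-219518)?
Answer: 84918290788/386839 ≈ 2.1952e+5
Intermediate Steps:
(550*67 + 130336)/(137229 + 249610) - 1*(-219518) = (36850 + 130336)/386839 + 219518 = 167186*(1/386839) + 219518 = 167186/386839 + 219518 = 84918290788/386839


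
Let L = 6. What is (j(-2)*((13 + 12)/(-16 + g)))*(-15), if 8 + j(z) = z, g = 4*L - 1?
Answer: 3750/7 ≈ 535.71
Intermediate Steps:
g = 23 (g = 4*6 - 1 = 24 - 1 = 23)
j(z) = -8 + z
(j(-2)*((13 + 12)/(-16 + g)))*(-15) = ((-8 - 2)*((13 + 12)/(-16 + 23)))*(-15) = -250/7*(-15) = 3750/7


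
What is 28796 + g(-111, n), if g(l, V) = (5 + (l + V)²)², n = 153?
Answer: 3158157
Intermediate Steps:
g(l, V) = (5 + (V + l)²)²
28796 + g(-111, n) = 28796 + (5 + (153 - 111)²)² = 28796 + (5 + 42²)² = 28796 + (5 + 1764)² = 28796 + 1769² = 28796 + 3129361 = 3158157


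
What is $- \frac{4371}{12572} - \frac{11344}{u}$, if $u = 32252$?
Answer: $- \frac{70897565}{101368036} \approx -0.69941$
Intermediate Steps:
$- \frac{4371}{12572} - \frac{11344}{u} = - \frac{4371}{12572} - \frac{11344}{32252} = \left(-4371\right) \frac{1}{12572} - \frac{2836}{8063} = - \frac{4371}{12572} - \frac{2836}{8063} = - \frac{70897565}{101368036}$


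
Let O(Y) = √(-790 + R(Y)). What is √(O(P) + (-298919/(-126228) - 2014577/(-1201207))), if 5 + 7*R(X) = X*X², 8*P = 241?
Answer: √(15092091299039751024 + 16655580707130414*√156290414)/1931540856 ≈ 7.7367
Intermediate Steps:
P = 241/8 (P = (⅛)*241 = 241/8 ≈ 30.125)
R(X) = -5/7 + X³/7 (R(X) = -5/7 + (X*X²)/7 = -5/7 + X³/7)
O(Y) = √(-5535/7 + Y³/7) (O(Y) = √(-790 + (-5/7 + Y³/7)) = √(-5535/7 + Y³/7))
√(O(P) + (-298919/(-126228) - 2014577/(-1201207))) = √(√(-38745 + 7*(241/8)³)/7 + (-298919/(-126228) - 2014577/(-1201207))) = √(√(-38745 + 7*(13997521/512))/7 + (-298919*(-1/126228) - 2014577*(-1/1201207))) = √(√(-38745 + 97982647/512)/7 + (298919/126228 + 2014577/1201207)) = √(√(78145207/512)/7 + 3906749177/965770428) = √((√156290414/32)/7 + 3906749177/965770428) = √(√156290414/224 + 3906749177/965770428) = √(3906749177/965770428 + √156290414/224)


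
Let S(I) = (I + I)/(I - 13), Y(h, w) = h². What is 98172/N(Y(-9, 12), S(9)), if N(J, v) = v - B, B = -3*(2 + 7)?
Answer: 21816/5 ≈ 4363.2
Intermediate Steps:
S(I) = 2*I/(-13 + I) (S(I) = (2*I)/(-13 + I) = 2*I/(-13 + I))
B = -27 (B = -3*9 = -27)
N(J, v) = 27 + v (N(J, v) = v - 1*(-27) = v + 27 = 27 + v)
98172/N(Y(-9, 12), S(9)) = 98172/(27 + 2*9/(-13 + 9)) = 98172/(27 + 2*9/(-4)) = 98172/(27 + 2*9*(-¼)) = 98172/(27 - 9/2) = 98172/(45/2) = 98172*(2/45) = 21816/5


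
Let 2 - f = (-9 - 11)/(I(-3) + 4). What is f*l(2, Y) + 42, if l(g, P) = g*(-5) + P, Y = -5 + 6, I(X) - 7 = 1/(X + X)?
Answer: 96/13 ≈ 7.3846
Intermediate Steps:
I(X) = 7 + 1/(2*X) (I(X) = 7 + 1/(X + X) = 7 + 1/(2*X))
Y = 1
l(g, P) = P - 5*g (l(g, P) = -5*g + P = P - 5*g)
f = 50/13 (f = 2 - (-9 - 11)/((7 + (1/2)/(-3)) + 4) = 2 - (-20)/((7 + (1/2)*(-1/3)) + 4) = 2 - (-20)/((7 - 1/6) + 4) = 2 - (-20)/(41/6 + 4) = 2 - (-20)/65/6 = 2 - (-20)*6/65 = 2 - 1*(-24/13) = 2 + 24/13 = 50/13 ≈ 3.8462)
f*l(2, Y) + 42 = 50*(1 - 5*2)/13 + 42 = 50*(1 - 10)/13 + 42 = (50/13)*(-9) + 42 = -450/13 + 42 = 96/13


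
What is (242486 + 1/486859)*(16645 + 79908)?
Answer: 11398708421385675/486859 ≈ 2.3413e+10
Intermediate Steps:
(242486 + 1/486859)*(16645 + 79908) = (242486 + 1/486859)*96553 = (118056491475/486859)*96553 = 11398708421385675/486859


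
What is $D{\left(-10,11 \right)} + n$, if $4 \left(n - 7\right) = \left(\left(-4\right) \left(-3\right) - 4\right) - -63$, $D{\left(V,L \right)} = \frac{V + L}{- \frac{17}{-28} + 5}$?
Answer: $\frac{15655}{628} \approx 24.928$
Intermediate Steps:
$D{\left(V,L \right)} = \frac{28 L}{157} + \frac{28 V}{157}$ ($D{\left(V,L \right)} = \frac{L + V}{\left(-17\right) \left(- \frac{1}{28}\right) + 5} = \frac{L + V}{\frac{17}{28} + 5} = \frac{L + V}{\frac{157}{28}} = \left(L + V\right) \frac{28}{157} = \frac{28 L}{157} + \frac{28 V}{157}$)
$n = \frac{99}{4}$ ($n = 7 + \frac{\left(\left(-4\right) \left(-3\right) - 4\right) - -63}{4} = 7 + \frac{\left(12 - 4\right) + 63}{4} = 7 + \frac{8 + 63}{4} = 7 + \frac{1}{4} \cdot 71 = 7 + \frac{71}{4} = \frac{99}{4} \approx 24.75$)
$D{\left(-10,11 \right)} + n = \left(\frac{28}{157} \cdot 11 + \frac{28}{157} \left(-10\right)\right) + \frac{99}{4} = \left(\frac{308}{157} - \frac{280}{157}\right) + \frac{99}{4} = \frac{28}{157} + \frac{99}{4} = \frac{15655}{628}$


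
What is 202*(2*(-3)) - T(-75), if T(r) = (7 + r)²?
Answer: -5836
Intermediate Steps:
202*(2*(-3)) - T(-75) = 202*(2*(-3)) - (7 - 75)² = 202*(-6) - 1*(-68)² = -1212 - 1*4624 = -1212 - 4624 = -5836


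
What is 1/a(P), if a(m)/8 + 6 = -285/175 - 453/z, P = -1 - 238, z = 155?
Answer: -1085/91584 ≈ -0.011847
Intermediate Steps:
P = -239
a(m) = -91584/1085 (a(m) = -48 + 8*(-285/175 - 453/155) = -48 + 8*(-285*1/175 - 453*1/155) = -48 + 8*(-57/35 - 453/155) = -48 + 8*(-4938/1085) = -48 - 39504/1085 = -91584/1085)
1/a(P) = 1/(-91584/1085) = -1085/91584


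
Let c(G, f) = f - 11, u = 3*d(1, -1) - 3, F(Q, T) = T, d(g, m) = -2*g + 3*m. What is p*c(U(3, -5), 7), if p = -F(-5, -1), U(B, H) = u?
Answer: -4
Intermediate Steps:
u = -18 (u = 3*(-2*1 + 3*(-1)) - 3 = 3*(-2 - 3) - 3 = 3*(-5) - 3 = -15 - 3 = -18)
U(B, H) = -18
c(G, f) = -11 + f
p = 1 (p = -1*(-1) = 1)
p*c(U(3, -5), 7) = 1*(-11 + 7) = 1*(-4) = -4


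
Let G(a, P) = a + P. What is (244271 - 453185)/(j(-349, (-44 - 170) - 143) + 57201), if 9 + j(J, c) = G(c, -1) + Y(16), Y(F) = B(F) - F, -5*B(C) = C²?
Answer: -522285/141917 ≈ -3.6802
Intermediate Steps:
B(C) = -C²/5
G(a, P) = P + a
Y(F) = -F - F²/5 (Y(F) = -F²/5 - F = -F - F²/5)
j(J, c) = -386/5 + c (j(J, c) = -9 + ((-1 + c) + (⅕)*16*(-5 - 1*16)) = -9 + ((-1 + c) + (⅕)*16*(-5 - 16)) = -9 + ((-1 + c) + (⅕)*16*(-21)) = -9 + ((-1 + c) - 336/5) = -9 + (-341/5 + c) = -386/5 + c)
(244271 - 453185)/(j(-349, (-44 - 170) - 143) + 57201) = (244271 - 453185)/((-386/5 + ((-44 - 170) - 143)) + 57201) = -208914/((-386/5 + (-214 - 143)) + 57201) = -208914/((-386/5 - 357) + 57201) = -208914/(-2171/5 + 57201) = -208914/283834/5 = -208914*5/283834 = -522285/141917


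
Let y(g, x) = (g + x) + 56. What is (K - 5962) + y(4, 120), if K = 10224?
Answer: 4442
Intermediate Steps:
y(g, x) = 56 + g + x
(K - 5962) + y(4, 120) = (10224 - 5962) + (56 + 4 + 120) = 4262 + 180 = 4442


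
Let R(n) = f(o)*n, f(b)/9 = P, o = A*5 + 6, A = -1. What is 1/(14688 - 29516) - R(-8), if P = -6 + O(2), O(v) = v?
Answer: -4270465/14828 ≈ -288.00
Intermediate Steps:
o = 1 (o = -1*5 + 6 = -5 + 6 = 1)
P = -4 (P = -6 + 2 = -4)
f(b) = -36 (f(b) = 9*(-4) = -36)
R(n) = -36*n
1/(14688 - 29516) - R(-8) = 1/(14688 - 29516) - (-36)*(-8) = 1/(-14828) - 1*288 = -1/14828 - 288 = -4270465/14828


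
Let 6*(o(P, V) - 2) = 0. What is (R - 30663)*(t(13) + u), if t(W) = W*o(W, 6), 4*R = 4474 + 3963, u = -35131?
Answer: 4009517575/4 ≈ 1.0024e+9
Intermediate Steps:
R = 8437/4 (R = (4474 + 3963)/4 = (¼)*8437 = 8437/4 ≈ 2109.3)
o(P, V) = 2 (o(P, V) = 2 + (⅙)*0 = 2 + 0 = 2)
t(W) = 2*W (t(W) = W*2 = 2*W)
(R - 30663)*(t(13) + u) = (8437/4 - 30663)*(2*13 - 35131) = -114215*(26 - 35131)/4 = -114215/4*(-35105) = 4009517575/4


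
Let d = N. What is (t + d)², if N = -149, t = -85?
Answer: 54756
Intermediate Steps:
d = -149
(t + d)² = (-85 - 149)² = (-234)² = 54756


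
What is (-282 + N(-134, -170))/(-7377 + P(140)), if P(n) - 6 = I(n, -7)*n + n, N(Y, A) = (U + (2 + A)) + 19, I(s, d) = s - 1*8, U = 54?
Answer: -377/11249 ≈ -0.033514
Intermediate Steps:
I(s, d) = -8 + s (I(s, d) = s - 8 = -8 + s)
N(Y, A) = 75 + A (N(Y, A) = (54 + (2 + A)) + 19 = (56 + A) + 19 = 75 + A)
P(n) = 6 + n + n*(-8 + n) (P(n) = 6 + ((-8 + n)*n + n) = 6 + (n*(-8 + n) + n) = 6 + (n + n*(-8 + n)) = 6 + n + n*(-8 + n))
(-282 + N(-134, -170))/(-7377 + P(140)) = (-282 + (75 - 170))/(-7377 + (6 + 140 + 140*(-8 + 140))) = (-282 - 95)/(-7377 + (6 + 140 + 140*132)) = -377/(-7377 + (6 + 140 + 18480)) = -377/(-7377 + 18626) = -377/11249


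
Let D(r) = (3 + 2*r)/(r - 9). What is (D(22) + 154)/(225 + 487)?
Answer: 2049/9256 ≈ 0.22137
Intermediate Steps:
D(r) = (3 + 2*r)/(-9 + r)
(D(22) + 154)/(225 + 487) = ((3 + 2*22)/(-9 + 22) + 154)/(225 + 487) = ((3 + 44)/13 + 154)/712 = ((1/13)*47 + 154)*(1/712) = (47/13 + 154)*(1/712) = (2049/13)*(1/712) = 2049/9256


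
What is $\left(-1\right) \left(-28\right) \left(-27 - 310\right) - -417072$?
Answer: $407636$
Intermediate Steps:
$\left(-1\right) \left(-28\right) \left(-27 - 310\right) - -417072 = 28 \left(-337\right) + 417072 = -9436 + 417072 = 407636$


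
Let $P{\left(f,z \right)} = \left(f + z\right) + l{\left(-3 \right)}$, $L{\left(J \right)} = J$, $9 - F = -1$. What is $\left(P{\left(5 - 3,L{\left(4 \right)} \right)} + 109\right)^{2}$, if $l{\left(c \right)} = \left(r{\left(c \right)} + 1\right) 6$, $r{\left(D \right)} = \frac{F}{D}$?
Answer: $10201$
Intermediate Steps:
$F = 10$ ($F = 9 - -1 = 9 + 1 = 10$)
$r{\left(D \right)} = \frac{10}{D}$
$l{\left(c \right)} = 6 + \frac{60}{c}$ ($l{\left(c \right)} = \left(\frac{10}{c} + 1\right) 6 = \left(1 + \frac{10}{c}\right) 6 = 6 + \frac{60}{c}$)
$P{\left(f,z \right)} = -14 + f + z$ ($P{\left(f,z \right)} = \left(f + z\right) + \left(6 + \frac{60}{-3}\right) = \left(f + z\right) + \left(6 + 60 \left(- \frac{1}{3}\right)\right) = \left(f + z\right) + \left(6 - 20\right) = \left(f + z\right) - 14 = -14 + f + z$)
$\left(P{\left(5 - 3,L{\left(4 \right)} \right)} + 109\right)^{2} = \left(\left(-14 + \left(5 - 3\right) + 4\right) + 109\right)^{2} = \left(\left(-14 + 2 + 4\right) + 109\right)^{2} = \left(-8 + 109\right)^{2} = 101^{2} = 10201$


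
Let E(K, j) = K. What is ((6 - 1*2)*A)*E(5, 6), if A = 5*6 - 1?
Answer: 580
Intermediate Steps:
A = 29 (A = 30 - 1 = 29)
((6 - 1*2)*A)*E(5, 6) = ((6 - 1*2)*29)*5 = ((6 - 2)*29)*5 = (4*29)*5 = 116*5 = 580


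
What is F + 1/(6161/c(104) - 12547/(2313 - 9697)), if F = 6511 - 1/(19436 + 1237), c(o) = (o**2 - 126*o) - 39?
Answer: 56233623658414/8638109685 ≈ 6509.9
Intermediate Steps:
c(o) = -39 + o**2 - 126*o
F = 134601902/20673 (F = 6511 - 1/20673 = 134601902/20673 ≈ 6511.0)
F + 1/(6161/c(104) - 12547/(2313 - 9697)) = 134601902/20673 + 1/(6161/(-39 + 104**2 - 126*104) - 12547/(2313 - 9697)) = 134601902/20673 + 1/(6161/(-39 + 10816 - 13104) - 12547/(-7384)) = 134601902/20673 + 1/(6161/(-2327) - 12547*(-1/7384)) = 134601902/20673 + 1/(6161*(-1/2327) + 12547/7384) = 134601902/20673 + 1/(-6161/2327 + 12547/7384) = 134601902/20673 + 1/(-1253535/1321736) = 134601902/20673 - 1321736/1253535 = 56233623658414/8638109685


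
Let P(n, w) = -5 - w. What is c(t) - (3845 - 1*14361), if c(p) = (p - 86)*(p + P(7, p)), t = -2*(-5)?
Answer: 10896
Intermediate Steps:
t = 10
c(p) = 430 - 5*p (c(p) = (p - 86)*(p + (-5 - p)) = (-86 + p)*(-5) = 430 - 5*p)
c(t) - (3845 - 1*14361) = (430 - 5*10) - (3845 - 1*14361) = (430 - 50) - (3845 - 14361) = 380 - 1*(-10516) = 380 + 10516 = 10896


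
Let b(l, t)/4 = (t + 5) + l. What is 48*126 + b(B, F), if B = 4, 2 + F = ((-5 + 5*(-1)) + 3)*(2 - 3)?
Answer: 6104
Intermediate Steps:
F = 5 (F = -2 + ((-5 + 5*(-1)) + 3)*(2 - 3) = -2 + ((-5 - 5) + 3)*(-1) = -2 + (-10 + 3)*(-1) = -2 - 7*(-1) = -2 + 7 = 5)
b(l, t) = 20 + 4*l + 4*t (b(l, t) = 4*((t + 5) + l) = 4*((5 + t) + l) = 4*(5 + l + t) = 20 + 4*l + 4*t)
48*126 + b(B, F) = 48*126 + (20 + 4*4 + 4*5) = 6048 + (20 + 16 + 20) = 6048 + 56 = 6104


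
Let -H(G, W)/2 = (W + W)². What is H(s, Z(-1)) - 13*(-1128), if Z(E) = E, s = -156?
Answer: 14656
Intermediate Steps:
H(G, W) = -8*W² (H(G, W) = -2*(W + W)² = -2*4*W² = -8*W²)
H(s, Z(-1)) - 13*(-1128) = -8*(-1)² - 13*(-1128) = -8*1 + 14664 = -8 + 14664 = 14656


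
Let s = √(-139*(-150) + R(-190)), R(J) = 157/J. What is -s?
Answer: -√752655170/190 ≈ -144.39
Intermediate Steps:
s = √752655170/190 (s = √(-139*(-150) + 157/(-190)) = √(20850 + 157*(-1/190)) = √(20850 - 157/190) = √(3961343/190) = √752655170/190 ≈ 144.39)
-s = -√752655170/190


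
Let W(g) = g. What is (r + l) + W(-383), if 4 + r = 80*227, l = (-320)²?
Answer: 120173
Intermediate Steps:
l = 102400
r = 18156 (r = -4 + 80*227 = -4 + 18160 = 18156)
(r + l) + W(-383) = (18156 + 102400) - 383 = 120556 - 383 = 120173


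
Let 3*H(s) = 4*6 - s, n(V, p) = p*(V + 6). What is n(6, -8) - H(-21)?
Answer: -111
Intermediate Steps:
n(V, p) = p*(6 + V)
H(s) = 8 - s/3 (H(s) = (4*6 - s)/3 = (24 - s)/3 = 8 - s/3)
n(6, -8) - H(-21) = -8*(6 + 6) - (8 - ⅓*(-21)) = -8*12 - (8 + 7) = -96 - 1*15 = -96 - 15 = -111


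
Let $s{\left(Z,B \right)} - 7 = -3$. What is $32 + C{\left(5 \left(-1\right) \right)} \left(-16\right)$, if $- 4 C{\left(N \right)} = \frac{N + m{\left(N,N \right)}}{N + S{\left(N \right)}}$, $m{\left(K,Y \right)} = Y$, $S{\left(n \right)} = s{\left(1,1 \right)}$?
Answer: $72$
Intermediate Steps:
$s{\left(Z,B \right)} = 4$ ($s{\left(Z,B \right)} = 7 - 3 = 4$)
$S{\left(n \right)} = 4$
$C{\left(N \right)} = - \frac{N}{2 \left(4 + N\right)}$ ($C{\left(N \right)} = - \frac{\left(N + N\right) \frac{1}{N + 4}}{4} = - \frac{2 N \frac{1}{4 + N}}{4} = - \frac{N}{2 \left(4 + N\right)}$)
$32 + C{\left(5 \left(-1\right) \right)} \left(-16\right) = 32 + - \frac{5 \left(-1\right)}{8 + 2 \cdot 5 \left(-1\right)} \left(-16\right) = 32 + \left(-1\right) \left(-5\right) \frac{1}{8 + 2 \left(-5\right)} \left(-16\right) = 32 + \left(-1\right) \left(-5\right) \frac{1}{8 - 10} \left(-16\right) = 32 + \left(-1\right) \left(-5\right) \frac{1}{-2} \left(-16\right) = 32 + \left(-1\right) \left(-5\right) \left(- \frac{1}{2}\right) \left(-16\right) = 32 - -40 = 32 + 40 = 72$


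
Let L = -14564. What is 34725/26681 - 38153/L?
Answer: 1523695093/388582084 ≈ 3.9212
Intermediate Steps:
34725/26681 - 38153/L = 34725/26681 - 38153/(-14564) = 34725*(1/26681) - 38153*(-1/14564) = 34725/26681 + 38153/14564 = 1523695093/388582084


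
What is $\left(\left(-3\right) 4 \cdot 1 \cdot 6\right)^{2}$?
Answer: $5184$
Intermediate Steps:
$\left(\left(-3\right) 4 \cdot 1 \cdot 6\right)^{2} = \left(\left(-12\right) 6\right)^{2} = \left(-72\right)^{2} = 5184$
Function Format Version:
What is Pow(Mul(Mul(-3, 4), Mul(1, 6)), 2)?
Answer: 5184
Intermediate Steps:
Pow(Mul(Mul(-3, 4), Mul(1, 6)), 2) = Pow(Mul(-12, 6), 2) = Pow(-72, 2) = 5184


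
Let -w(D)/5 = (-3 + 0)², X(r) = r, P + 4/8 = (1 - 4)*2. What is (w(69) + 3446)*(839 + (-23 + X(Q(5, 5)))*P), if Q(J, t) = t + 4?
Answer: 3162930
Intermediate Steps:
P = -13/2 (P = -½ + (1 - 4)*2 = -½ - 3*2 = -½ - 6 = -13/2 ≈ -6.5000)
Q(J, t) = 4 + t
w(D) = -45 (w(D) = -5*(-3 + 0)² = -5*(-3)² = -5*9 = -45)
(w(69) + 3446)*(839 + (-23 + X(Q(5, 5)))*P) = (-45 + 3446)*(839 + (-23 + (4 + 5))*(-13/2)) = 3401*(839 + (-23 + 9)*(-13/2)) = 3401*(839 - 14*(-13/2)) = 3401*(839 + 91) = 3401*930 = 3162930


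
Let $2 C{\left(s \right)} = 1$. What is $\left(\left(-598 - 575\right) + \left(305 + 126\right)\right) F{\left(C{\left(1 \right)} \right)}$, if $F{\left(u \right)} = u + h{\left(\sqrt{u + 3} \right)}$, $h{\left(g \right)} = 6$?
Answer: $-4823$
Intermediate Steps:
$C{\left(s \right)} = \frac{1}{2}$ ($C{\left(s \right)} = \frac{1}{2} \cdot 1 = \frac{1}{2}$)
$F{\left(u \right)} = 6 + u$ ($F{\left(u \right)} = u + 6 = 6 + u$)
$\left(\left(-598 - 575\right) + \left(305 + 126\right)\right) F{\left(C{\left(1 \right)} \right)} = \left(\left(-598 - 575\right) + \left(305 + 126\right)\right) \left(6 + \frac{1}{2}\right) = \left(\left(-598 - 575\right) + 431\right) \frac{13}{2} = \left(-1173 + 431\right) \frac{13}{2} = \left(-742\right) \frac{13}{2} = -4823$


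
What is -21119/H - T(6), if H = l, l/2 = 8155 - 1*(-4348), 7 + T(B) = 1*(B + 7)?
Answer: -171155/25006 ≈ -6.8446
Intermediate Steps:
T(B) = B (T(B) = -7 + 1*(B + 7) = -7 + 1*(7 + B) = -7 + (7 + B) = B)
l = 25006 (l = 2*(8155 - 1*(-4348)) = 2*(8155 + 4348) = 2*12503 = 25006)
H = 25006
-21119/H - T(6) = -21119/25006 - 1*6 = -21119*1/25006 - 6 = -21119/25006 - 6 = -171155/25006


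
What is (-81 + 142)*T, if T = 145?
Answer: 8845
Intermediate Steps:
(-81 + 142)*T = (-81 + 142)*145 = 61*145 = 8845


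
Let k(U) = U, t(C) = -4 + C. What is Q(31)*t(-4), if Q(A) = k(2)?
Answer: -16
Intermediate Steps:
Q(A) = 2
Q(31)*t(-4) = 2*(-4 - 4) = 2*(-8) = -16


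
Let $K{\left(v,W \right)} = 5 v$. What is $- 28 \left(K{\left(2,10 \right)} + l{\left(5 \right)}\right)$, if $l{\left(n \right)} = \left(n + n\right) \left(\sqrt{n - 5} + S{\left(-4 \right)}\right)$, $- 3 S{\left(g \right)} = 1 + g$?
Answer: $-560$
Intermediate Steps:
$S{\left(g \right)} = - \frac{1}{3} - \frac{g}{3}$ ($S{\left(g \right)} = - \frac{1 + g}{3} = - \frac{1}{3} - \frac{g}{3}$)
$l{\left(n \right)} = 2 n \left(1 + \sqrt{-5 + n}\right)$ ($l{\left(n \right)} = \left(n + n\right) \left(\sqrt{n - 5} - -1\right) = 2 n \left(\sqrt{-5 + n} + \left(- \frac{1}{3} + \frac{4}{3}\right)\right) = 2 n \left(\sqrt{-5 + n} + 1\right) = 2 n \left(1 + \sqrt{-5 + n}\right)$)
$- 28 \left(K{\left(2,10 \right)} + l{\left(5 \right)}\right) = - 28 \left(5 \cdot 2 + 2 \cdot 5 \left(1 + \sqrt{-5 + 5}\right)\right) = - 28 \left(10 + 2 \cdot 5 \left(1 + \sqrt{0}\right)\right) = - 28 \left(10 + 2 \cdot 5 \left(1 + 0\right)\right) = - 28 \left(10 + 2 \cdot 5 \cdot 1\right) = - 28 \left(10 + 10\right) = \left(-28\right) 20 = -560$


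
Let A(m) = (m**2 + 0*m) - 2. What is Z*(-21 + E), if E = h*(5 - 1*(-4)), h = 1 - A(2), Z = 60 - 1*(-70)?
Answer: -3900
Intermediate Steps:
Z = 130 (Z = 60 + 70 = 130)
A(m) = -2 + m**2 (A(m) = (m**2 + 0) - 2 = m**2 - 2 = -2 + m**2)
h = -1 (h = 1 - (-2 + 2**2) = 1 - (-2 + 4) = 1 - 1*2 = 1 - 2 = -1)
E = -9 (E = -(5 - 1*(-4)) = -(5 + 4) = -1*9 = -9)
Z*(-21 + E) = 130*(-21 - 9) = 130*(-30) = -3900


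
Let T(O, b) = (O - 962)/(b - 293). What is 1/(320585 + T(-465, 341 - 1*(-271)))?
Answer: 319/102265188 ≈ 3.1193e-6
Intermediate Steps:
T(O, b) = (-962 + O)/(-293 + b)
1/(320585 + T(-465, 341 - 1*(-271))) = 1/(320585 + (-962 - 465)/(-293 + (341 - 1*(-271)))) = 1/(320585 - 1427/(-293 + (341 + 271))) = 1/(320585 - 1427/(-293 + 612)) = 1/(320585 - 1427/319) = 1/(102265188/319) = 319/102265188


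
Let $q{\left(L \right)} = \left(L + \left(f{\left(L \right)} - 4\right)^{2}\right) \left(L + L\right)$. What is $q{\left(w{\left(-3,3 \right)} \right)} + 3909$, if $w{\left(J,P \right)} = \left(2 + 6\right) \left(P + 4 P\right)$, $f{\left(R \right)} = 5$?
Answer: $32949$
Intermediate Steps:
$w{\left(J,P \right)} = 40 P$ ($w{\left(J,P \right)} = 8 \cdot 5 P = 40 P$)
$q{\left(L \right)} = 2 L \left(1 + L\right)$ ($q{\left(L \right)} = \left(L + \left(5 - 4\right)^{2}\right) \left(L + L\right) = \left(L + 1^{2}\right) 2 L = \left(L + 1\right) 2 L = \left(1 + L\right) 2 L = 2 L \left(1 + L\right)$)
$q{\left(w{\left(-3,3 \right)} \right)} + 3909 = 2 \cdot 40 \cdot 3 \left(1 + 40 \cdot 3\right) + 3909 = 2 \cdot 120 \left(1 + 120\right) + 3909 = 2 \cdot 120 \cdot 121 + 3909 = 29040 + 3909 = 32949$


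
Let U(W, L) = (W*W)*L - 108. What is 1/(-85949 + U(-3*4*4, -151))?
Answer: -1/433961 ≈ -2.3044e-6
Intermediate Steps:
U(W, L) = -108 + L*W**2 (U(W, L) = W**2*L - 108 = L*W**2 - 108 = -108 + L*W**2)
1/(-85949 + U(-3*4*4, -151)) = 1/(-85949 + (-108 - 151*(-3*4*4)**2)) = 1/(-85949 + (-108 - 151*(-12*4)**2)) = 1/(-85949 + (-108 - 151*(-48)**2)) = 1/(-85949 + (-108 - 151*2304)) = 1/(-85949 + (-108 - 347904)) = 1/(-85949 - 348012) = 1/(-433961) = -1/433961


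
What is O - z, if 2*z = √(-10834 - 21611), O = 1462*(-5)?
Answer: -7310 - 3*I*√3605/2 ≈ -7310.0 - 90.063*I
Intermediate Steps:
O = -7310
z = 3*I*√3605/2 (z = √(-10834 - 21611)/2 = √(-32445)/2 = (3*I*√3605)/2 = 3*I*√3605/2 ≈ 90.063*I)
O - z = -7310 - 3*I*√3605/2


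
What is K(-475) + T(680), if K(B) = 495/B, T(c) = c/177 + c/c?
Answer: 63892/16815 ≈ 3.7997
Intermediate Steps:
T(c) = 1 + c/177 (T(c) = c*(1/177) + 1 = c/177 + 1 = 1 + c/177)
K(-475) + T(680) = 495/(-475) + (1 + (1/177)*680) = 495*(-1/475) + (1 + 680/177) = -99/95 + 857/177 = 63892/16815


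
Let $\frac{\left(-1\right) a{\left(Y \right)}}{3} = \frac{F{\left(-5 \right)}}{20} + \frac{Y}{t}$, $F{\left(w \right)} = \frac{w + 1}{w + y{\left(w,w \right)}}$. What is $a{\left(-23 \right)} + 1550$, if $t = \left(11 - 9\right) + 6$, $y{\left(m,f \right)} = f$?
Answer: $\frac{311713}{200} \approx 1558.6$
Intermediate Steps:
$t = 8$ ($t = 2 + 6 = 8$)
$F{\left(w \right)} = \frac{1 + w}{2 w}$ ($F{\left(w \right)} = \frac{w + 1}{w + w} = \frac{1 + w}{2 w}$)
$a{\left(Y \right)} = - \frac{3}{50} - \frac{3 Y}{8}$ ($a{\left(Y \right)} = - 3 \left(\frac{\frac{1}{2} \frac{1}{-5} \left(1 - 5\right)}{20} + \frac{Y}{8}\right) = - 3 \left(\frac{1}{2} \left(- \frac{1}{5}\right) \left(-4\right) \frac{1}{20} + Y \frac{1}{8}\right) = - 3 \left(\frac{2}{5} \cdot \frac{1}{20} + \frac{Y}{8}\right) = - 3 \left(\frac{1}{50} + \frac{Y}{8}\right) = - \frac{3}{50} - \frac{3 Y}{8}$)
$a{\left(-23 \right)} + 1550 = \left(- \frac{3}{50} - - \frac{69}{8}\right) + 1550 = \left(- \frac{3}{50} + \frac{69}{8}\right) + 1550 = \frac{1713}{200} + 1550 = \frac{311713}{200}$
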